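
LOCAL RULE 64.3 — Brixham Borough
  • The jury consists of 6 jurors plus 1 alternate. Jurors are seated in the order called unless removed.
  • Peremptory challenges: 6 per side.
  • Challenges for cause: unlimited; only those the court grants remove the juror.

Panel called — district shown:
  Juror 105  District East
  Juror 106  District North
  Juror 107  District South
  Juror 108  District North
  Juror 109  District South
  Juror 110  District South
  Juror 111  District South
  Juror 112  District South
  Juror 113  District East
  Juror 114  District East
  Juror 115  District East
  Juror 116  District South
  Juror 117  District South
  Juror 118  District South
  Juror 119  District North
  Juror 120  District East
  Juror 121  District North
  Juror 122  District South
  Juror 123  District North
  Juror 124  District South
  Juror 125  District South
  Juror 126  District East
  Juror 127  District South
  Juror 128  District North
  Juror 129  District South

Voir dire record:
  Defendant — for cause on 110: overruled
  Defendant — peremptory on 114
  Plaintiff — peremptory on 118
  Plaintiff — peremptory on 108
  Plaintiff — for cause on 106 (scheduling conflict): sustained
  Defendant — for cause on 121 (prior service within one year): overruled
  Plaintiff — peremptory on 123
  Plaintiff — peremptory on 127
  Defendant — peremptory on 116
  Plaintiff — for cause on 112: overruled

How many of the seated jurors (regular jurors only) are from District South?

Removed: #106, #108, #114, #116, #118, #123, #127.
Seated jurors 1–6: #105, #107, #109, #110, #111, #112 (alternates #113 not counted).
Of those, in District South: #107, #109, #110, #111, #112 → 5.

5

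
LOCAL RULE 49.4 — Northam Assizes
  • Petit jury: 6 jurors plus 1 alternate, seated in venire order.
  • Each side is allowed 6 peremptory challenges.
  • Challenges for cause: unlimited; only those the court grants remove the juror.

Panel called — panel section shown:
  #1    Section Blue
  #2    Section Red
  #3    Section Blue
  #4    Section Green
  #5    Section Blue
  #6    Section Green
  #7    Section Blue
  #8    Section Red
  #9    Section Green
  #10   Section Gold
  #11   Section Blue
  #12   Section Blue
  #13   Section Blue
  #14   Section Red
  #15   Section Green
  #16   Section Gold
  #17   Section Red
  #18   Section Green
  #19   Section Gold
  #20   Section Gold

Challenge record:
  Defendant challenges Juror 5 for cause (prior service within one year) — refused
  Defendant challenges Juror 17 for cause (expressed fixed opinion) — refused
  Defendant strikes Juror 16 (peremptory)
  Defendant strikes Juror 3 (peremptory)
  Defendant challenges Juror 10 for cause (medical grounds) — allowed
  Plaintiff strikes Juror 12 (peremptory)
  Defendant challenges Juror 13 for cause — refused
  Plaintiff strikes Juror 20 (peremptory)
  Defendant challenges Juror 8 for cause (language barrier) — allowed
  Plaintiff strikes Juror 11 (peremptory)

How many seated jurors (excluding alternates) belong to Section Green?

2

Removed: #3, #8, #10, #11, #12, #16, #20.
Seated jurors 1–6: #1, #2, #4, #5, #6, #7 (alternates #9 not counted).
Of those, in Section Green: #4, #6 → 2.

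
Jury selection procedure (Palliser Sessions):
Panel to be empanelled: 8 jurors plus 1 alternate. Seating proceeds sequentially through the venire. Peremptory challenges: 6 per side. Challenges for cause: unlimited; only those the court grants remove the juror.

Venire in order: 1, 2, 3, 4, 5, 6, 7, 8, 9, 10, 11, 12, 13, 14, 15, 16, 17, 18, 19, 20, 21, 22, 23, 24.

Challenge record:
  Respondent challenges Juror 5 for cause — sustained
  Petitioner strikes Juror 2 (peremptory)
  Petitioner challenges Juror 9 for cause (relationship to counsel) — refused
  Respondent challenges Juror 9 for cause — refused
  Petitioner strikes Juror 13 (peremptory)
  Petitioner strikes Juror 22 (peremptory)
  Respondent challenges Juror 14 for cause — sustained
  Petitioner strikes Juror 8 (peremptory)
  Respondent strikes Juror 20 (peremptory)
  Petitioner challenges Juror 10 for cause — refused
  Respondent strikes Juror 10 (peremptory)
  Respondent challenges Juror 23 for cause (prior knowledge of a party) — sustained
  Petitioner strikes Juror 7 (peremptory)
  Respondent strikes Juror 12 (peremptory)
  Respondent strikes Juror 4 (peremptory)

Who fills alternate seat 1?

Removed: #2, #4, #5, #7, #8, #10, #12, #13, #14, #20, #22, #23. (#9 stays — for-cause denied.)
Seating in order: seats 1–8 → #1, #3, #6, #9, #11, #15, #16, #17; alternates → #18.
So alternate 1 is #18.

18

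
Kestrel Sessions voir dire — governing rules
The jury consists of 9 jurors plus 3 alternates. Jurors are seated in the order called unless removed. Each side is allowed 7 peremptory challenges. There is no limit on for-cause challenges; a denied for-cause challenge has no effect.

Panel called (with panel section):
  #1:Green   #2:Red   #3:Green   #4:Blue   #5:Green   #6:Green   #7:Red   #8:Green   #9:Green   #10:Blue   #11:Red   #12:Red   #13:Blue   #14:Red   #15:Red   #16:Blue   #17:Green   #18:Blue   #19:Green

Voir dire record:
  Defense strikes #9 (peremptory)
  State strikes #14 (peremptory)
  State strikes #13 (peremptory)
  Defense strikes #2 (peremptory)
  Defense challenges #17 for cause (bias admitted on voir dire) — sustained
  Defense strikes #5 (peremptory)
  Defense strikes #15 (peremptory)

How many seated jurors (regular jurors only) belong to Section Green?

Removed: #2, #5, #9, #13, #14, #15, #17.
Seated jurors 1–9: #1, #3, #4, #6, #7, #8, #10, #11, #12 (alternates #16, #18, #19 not counted).
Of those, in Section Green: #1, #3, #6, #8 → 4.

4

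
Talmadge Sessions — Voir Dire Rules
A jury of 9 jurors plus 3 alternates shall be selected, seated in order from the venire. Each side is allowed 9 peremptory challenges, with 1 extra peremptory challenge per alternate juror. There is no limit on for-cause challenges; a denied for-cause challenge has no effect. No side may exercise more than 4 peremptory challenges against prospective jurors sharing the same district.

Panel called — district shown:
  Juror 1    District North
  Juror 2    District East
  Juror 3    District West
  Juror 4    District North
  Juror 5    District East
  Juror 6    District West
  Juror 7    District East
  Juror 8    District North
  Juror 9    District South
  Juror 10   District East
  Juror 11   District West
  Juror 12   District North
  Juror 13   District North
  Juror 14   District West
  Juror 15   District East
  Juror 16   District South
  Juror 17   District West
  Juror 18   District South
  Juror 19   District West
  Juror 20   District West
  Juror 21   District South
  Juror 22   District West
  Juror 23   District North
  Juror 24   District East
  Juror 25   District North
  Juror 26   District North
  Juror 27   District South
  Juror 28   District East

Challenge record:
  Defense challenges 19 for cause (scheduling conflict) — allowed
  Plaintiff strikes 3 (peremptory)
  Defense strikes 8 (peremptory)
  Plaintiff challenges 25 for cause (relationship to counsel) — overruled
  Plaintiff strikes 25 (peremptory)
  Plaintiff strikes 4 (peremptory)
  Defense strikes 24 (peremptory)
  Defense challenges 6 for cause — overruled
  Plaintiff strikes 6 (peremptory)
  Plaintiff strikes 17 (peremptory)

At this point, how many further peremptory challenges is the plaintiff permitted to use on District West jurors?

1

Plaintiff peremptories so far: #3, #25, #4, #6, #17 — 5 of 12 used, 7 left overall.
Against District West: #3, #6, #17 — 3 used; per-district cap 4 leaves 1.
Binding limit: min(7, 1) = 1.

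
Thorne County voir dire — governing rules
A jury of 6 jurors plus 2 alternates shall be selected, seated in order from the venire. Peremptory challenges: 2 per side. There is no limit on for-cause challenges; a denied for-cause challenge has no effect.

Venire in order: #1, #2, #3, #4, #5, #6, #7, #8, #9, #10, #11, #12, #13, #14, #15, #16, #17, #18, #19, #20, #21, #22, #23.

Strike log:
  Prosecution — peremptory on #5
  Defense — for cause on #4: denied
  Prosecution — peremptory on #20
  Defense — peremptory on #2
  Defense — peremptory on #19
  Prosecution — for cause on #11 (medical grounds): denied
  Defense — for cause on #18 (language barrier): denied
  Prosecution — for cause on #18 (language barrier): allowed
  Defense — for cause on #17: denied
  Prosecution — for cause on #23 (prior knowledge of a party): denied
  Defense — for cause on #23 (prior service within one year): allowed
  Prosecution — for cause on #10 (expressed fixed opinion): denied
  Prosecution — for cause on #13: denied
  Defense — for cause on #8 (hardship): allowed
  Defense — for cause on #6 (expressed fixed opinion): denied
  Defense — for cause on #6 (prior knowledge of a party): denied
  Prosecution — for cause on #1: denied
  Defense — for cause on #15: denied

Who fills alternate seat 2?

11

Removed: #2, #5, #8, #18, #19, #20, #23. (#1, #4, #6, #10, #11, #13, #15, #17 stay — for-cause denied.)
Seating in order: seats 1–6 → #1, #3, #4, #6, #7, #9; alternates → #10, #11.
So alternate 2 is #11.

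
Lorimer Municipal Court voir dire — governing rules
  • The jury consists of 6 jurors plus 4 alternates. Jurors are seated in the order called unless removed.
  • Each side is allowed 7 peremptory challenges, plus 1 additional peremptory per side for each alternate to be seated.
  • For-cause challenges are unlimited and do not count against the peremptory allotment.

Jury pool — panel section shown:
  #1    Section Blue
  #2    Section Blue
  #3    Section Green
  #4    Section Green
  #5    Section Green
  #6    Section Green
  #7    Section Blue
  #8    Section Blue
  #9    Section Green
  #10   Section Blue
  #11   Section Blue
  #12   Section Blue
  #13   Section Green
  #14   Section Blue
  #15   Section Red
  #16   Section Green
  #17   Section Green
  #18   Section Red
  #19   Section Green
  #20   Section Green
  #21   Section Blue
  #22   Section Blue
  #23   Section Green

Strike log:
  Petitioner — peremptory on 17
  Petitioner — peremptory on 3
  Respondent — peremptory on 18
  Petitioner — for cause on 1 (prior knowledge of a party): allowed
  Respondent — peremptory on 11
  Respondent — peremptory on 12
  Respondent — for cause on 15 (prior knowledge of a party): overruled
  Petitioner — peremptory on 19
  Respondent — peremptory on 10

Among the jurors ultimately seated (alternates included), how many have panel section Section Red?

Removed: #1, #3, #10, #11, #12, #17, #18, #19.
Seated (10 incl. alternates): #2, #4, #5, #6, #7, #8, #9, #13, #14, #15.
Of those, in Section Red: #15 → 1.

1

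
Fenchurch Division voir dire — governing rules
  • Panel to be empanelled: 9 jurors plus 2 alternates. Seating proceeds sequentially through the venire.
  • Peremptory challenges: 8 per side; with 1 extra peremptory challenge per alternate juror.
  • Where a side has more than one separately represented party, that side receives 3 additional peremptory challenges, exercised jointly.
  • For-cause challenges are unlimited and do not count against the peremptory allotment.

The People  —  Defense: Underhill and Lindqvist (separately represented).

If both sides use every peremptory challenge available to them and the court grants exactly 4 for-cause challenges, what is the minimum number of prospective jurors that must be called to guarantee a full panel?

38

Seats to fill: 9 + 2 alternates = 11.
Peremptories — The People: 8 + 1×2 = 10; Defense: 8 + 1×2 + 3 = 13; total 23.
For-cause removals: 4.
Minimum venire: 11 + 23 + 4 = 38.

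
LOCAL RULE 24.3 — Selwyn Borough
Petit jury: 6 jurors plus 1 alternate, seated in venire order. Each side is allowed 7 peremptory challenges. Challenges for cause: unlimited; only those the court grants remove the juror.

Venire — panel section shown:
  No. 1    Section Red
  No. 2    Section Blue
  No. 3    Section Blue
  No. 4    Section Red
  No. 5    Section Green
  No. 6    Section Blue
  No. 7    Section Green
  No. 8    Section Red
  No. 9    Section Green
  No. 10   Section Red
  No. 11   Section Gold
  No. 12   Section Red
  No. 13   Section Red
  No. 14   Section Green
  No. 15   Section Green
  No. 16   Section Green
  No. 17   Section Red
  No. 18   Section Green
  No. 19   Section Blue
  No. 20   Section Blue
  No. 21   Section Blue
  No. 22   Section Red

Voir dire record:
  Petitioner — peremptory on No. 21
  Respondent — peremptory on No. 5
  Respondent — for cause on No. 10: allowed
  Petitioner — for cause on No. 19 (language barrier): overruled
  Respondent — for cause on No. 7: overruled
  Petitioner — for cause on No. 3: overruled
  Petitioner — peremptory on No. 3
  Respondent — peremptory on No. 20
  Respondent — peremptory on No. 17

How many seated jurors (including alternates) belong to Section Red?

3

Removed: #3, #5, #10, #17, #20, #21.
Seated (7 incl. alternates): #1, #2, #4, #6, #7, #8, #9.
Of those, in Section Red: #1, #4, #8 → 3.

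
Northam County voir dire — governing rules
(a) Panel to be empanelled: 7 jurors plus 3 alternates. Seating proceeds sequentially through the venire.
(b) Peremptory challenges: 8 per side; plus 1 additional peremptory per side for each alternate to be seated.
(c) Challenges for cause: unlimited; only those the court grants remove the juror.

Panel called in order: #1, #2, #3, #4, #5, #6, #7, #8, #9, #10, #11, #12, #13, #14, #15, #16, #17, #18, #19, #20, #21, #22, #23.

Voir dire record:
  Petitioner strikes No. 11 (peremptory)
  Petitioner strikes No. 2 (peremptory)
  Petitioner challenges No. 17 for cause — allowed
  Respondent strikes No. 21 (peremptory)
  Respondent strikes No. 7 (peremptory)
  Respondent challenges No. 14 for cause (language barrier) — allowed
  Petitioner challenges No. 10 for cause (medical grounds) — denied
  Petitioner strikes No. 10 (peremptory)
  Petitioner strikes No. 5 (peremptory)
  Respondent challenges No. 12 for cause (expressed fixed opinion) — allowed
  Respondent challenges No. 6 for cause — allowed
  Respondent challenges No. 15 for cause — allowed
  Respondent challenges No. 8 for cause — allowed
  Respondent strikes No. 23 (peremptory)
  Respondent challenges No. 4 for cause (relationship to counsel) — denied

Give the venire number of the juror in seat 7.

18

Removed: #2, #5, #6, #7, #8, #10, #11, #12, #14, #15, #17, #21, #23. (#4 stays — for-cause denied.)
Seating in order: seats 1–7 → #1, #3, #4, #9, #13, #16, #18; alternates → #19, #20, #22.
So seat 7 is #18.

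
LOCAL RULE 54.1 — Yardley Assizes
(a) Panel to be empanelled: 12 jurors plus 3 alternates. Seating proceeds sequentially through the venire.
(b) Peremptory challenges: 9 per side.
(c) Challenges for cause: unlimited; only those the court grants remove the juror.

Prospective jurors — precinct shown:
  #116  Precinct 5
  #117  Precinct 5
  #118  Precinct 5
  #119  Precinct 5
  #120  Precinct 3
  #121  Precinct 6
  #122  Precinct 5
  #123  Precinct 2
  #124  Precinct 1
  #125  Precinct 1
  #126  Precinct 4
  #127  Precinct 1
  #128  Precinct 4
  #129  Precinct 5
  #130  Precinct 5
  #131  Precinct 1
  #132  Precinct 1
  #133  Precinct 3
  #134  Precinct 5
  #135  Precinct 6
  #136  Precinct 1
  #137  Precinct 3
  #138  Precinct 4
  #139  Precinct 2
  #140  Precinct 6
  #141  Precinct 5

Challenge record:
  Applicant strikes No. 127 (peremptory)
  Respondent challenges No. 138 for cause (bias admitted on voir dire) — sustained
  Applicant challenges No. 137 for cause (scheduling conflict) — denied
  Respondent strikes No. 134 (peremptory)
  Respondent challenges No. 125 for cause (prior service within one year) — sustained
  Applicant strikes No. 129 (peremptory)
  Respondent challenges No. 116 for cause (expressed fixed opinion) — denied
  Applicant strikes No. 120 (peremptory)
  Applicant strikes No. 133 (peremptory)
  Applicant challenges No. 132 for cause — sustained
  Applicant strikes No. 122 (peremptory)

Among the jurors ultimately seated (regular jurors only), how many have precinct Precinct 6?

2

Removed: #120, #122, #125, #127, #129, #132, #133, #134, #138.
Seated jurors 1–12: #116, #117, #118, #119, #121, #123, #124, #126, #128, #130, #131, #135 (alternates #136, #137, #139 not counted).
Of those, in Precinct 6: #121, #135 → 2.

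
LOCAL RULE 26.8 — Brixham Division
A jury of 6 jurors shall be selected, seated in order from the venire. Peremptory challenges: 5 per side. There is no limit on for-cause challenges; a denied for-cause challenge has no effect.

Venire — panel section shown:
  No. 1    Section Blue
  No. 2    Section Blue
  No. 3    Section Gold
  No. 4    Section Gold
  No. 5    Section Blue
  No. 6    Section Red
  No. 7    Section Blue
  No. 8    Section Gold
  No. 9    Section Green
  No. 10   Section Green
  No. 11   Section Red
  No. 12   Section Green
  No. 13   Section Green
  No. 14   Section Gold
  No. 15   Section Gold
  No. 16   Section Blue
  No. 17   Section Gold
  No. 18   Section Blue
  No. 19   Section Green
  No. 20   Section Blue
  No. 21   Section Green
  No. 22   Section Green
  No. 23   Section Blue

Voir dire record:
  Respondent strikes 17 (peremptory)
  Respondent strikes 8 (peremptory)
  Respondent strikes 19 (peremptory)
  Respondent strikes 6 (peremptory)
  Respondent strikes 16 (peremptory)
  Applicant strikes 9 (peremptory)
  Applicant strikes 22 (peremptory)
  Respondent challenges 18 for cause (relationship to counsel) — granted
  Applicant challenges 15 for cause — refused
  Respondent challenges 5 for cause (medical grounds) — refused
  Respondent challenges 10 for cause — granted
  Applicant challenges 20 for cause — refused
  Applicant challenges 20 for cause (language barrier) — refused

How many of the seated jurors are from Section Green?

Removed: #6, #8, #9, #10, #16, #17, #18, #19, #22.
Seated jurors 1–6: #1, #2, #3, #4, #5, #7.
None of those are in Section Green → 0.

0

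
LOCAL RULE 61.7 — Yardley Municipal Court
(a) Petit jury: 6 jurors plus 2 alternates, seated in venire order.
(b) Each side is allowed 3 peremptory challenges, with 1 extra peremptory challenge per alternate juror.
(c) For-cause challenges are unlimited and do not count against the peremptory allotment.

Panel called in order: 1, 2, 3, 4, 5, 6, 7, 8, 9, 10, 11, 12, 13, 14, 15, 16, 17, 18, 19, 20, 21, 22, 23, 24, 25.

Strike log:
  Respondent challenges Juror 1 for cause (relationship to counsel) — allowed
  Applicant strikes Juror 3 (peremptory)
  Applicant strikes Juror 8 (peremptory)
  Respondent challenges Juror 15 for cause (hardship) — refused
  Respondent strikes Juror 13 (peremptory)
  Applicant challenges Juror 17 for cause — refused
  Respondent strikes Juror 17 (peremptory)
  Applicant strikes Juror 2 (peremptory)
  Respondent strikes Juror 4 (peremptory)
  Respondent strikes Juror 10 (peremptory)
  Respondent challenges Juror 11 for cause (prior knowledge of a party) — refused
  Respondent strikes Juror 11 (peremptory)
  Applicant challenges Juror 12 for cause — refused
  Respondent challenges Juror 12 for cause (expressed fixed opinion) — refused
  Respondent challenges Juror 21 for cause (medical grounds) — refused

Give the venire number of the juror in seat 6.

14

Removed: #1, #2, #3, #4, #8, #10, #11, #13, #17. (#12, #15, #21 stay — for-cause denied.)
Filling seats in venire order through position 6: #5, #6, #7, #9, #12, #14.
So seat 6 is #14.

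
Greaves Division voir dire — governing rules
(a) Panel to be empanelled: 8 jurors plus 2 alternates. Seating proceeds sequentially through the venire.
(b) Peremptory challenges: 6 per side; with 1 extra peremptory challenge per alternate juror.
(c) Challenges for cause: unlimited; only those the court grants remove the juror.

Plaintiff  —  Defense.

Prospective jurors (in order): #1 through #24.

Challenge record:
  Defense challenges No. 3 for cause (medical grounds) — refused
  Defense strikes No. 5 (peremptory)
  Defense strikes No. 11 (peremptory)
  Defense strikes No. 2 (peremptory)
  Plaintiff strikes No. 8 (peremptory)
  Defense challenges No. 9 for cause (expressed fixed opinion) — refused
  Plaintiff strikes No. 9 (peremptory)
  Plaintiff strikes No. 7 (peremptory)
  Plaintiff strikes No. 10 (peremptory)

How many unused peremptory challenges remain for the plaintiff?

Plaintiff allotment: 6 base + 1 × 2 alternates = 8.
Plaintiff peremptories used: #8, #9, #7, #10 — 4.
Remaining: 8 − 4 = 4.

4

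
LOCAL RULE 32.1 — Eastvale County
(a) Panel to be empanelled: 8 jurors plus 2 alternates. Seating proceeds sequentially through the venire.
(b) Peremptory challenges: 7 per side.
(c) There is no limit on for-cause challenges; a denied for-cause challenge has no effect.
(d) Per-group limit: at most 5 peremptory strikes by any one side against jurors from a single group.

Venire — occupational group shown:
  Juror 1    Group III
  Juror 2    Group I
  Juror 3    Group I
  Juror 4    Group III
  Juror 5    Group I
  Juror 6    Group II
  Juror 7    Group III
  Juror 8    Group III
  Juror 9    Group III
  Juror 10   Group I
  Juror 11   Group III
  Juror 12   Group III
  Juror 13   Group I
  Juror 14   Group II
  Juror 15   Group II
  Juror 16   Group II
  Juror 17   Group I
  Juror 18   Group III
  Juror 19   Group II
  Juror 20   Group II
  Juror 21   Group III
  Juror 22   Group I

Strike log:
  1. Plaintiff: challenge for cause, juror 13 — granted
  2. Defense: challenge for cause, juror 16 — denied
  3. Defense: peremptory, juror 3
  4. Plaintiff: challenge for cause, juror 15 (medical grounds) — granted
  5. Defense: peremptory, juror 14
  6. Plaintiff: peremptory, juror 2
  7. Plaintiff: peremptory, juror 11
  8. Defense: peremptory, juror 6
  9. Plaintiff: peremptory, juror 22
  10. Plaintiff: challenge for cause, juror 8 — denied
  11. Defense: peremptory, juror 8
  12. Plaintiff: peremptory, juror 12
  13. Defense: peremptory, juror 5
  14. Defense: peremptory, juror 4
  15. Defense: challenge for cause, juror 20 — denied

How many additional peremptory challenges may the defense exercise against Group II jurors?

Defense peremptories so far: #3, #14, #6, #8, #5, #4 — 6 of 7 used, 1 left overall.
Against Group II: #14, #6 — 2 used; per-group cap 5 leaves 3.
Binding limit: min(1, 3) = 1.

1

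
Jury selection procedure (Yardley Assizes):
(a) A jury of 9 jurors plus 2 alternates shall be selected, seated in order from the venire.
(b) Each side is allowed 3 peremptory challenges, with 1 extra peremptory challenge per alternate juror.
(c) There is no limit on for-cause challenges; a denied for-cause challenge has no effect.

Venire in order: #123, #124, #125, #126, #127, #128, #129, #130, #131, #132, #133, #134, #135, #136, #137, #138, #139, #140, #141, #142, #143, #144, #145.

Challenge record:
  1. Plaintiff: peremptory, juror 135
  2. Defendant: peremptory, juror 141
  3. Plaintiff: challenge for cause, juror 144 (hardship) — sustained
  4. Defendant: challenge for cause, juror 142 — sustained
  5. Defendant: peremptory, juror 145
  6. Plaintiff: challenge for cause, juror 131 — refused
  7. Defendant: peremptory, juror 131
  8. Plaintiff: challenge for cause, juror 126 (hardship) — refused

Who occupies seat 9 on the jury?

132

Removed: #131, #135, #141, #142, #144, #145. (#126 stays — for-cause denied.)
Seating in order: seats 1–9 → #123, #124, #125, #126, #127, #128, #129, #130, #132; alternates → #133, #134.
So seat 9 is #132.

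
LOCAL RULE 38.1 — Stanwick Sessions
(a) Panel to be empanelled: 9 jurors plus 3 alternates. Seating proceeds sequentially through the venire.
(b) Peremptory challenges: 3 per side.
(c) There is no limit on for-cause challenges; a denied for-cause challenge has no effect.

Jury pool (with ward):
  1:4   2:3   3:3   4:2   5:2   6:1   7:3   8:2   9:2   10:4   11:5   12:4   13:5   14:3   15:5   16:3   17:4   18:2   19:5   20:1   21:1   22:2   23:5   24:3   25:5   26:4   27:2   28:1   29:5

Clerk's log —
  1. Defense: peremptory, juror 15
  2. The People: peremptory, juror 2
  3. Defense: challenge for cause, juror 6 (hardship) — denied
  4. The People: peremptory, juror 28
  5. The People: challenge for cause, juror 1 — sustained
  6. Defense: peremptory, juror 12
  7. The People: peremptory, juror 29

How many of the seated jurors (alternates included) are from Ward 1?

Removed: #1, #2, #12, #15, #28, #29.
Seated (12 incl. alternates): #3, #4, #5, #6, #7, #8, #9, #10, #11, #13, #14, #16.
Of those, in Ward 1: #6 → 1.

1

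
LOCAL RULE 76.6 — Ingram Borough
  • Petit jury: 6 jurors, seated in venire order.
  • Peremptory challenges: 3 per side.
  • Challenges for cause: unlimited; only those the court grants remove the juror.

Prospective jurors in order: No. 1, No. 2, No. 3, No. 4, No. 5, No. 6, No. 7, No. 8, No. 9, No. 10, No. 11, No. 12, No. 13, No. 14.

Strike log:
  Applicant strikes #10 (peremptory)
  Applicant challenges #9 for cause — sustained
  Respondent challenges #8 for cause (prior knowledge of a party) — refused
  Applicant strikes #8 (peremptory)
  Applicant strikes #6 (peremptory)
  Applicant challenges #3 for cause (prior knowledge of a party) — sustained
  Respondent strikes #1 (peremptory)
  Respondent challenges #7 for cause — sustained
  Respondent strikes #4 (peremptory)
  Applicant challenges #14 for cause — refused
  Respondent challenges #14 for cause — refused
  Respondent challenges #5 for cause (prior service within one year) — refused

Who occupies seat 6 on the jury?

14

Removed: #1, #3, #4, #6, #7, #8, #9, #10. (#5, #14 stay — for-cause denied.)
Filling seats in venire order through position 6: #2, #5, #11, #12, #13, #14.
So seat 6 is #14.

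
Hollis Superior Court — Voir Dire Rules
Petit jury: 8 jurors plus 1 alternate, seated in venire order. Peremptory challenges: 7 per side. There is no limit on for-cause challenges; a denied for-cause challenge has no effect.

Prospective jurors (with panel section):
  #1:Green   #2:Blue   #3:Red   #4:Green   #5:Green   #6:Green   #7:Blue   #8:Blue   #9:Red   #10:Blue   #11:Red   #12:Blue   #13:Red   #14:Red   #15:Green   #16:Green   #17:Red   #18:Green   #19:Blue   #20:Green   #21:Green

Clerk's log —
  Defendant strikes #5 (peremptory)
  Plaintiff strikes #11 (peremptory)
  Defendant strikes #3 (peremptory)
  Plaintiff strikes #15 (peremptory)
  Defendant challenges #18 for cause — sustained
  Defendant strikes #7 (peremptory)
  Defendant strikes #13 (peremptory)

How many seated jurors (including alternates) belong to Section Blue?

4

Removed: #3, #5, #7, #11, #13, #15, #18.
Seated (9 incl. alternates): #1, #2, #4, #6, #8, #9, #10, #12, #14.
Of those, in Section Blue: #2, #8, #10, #12 → 4.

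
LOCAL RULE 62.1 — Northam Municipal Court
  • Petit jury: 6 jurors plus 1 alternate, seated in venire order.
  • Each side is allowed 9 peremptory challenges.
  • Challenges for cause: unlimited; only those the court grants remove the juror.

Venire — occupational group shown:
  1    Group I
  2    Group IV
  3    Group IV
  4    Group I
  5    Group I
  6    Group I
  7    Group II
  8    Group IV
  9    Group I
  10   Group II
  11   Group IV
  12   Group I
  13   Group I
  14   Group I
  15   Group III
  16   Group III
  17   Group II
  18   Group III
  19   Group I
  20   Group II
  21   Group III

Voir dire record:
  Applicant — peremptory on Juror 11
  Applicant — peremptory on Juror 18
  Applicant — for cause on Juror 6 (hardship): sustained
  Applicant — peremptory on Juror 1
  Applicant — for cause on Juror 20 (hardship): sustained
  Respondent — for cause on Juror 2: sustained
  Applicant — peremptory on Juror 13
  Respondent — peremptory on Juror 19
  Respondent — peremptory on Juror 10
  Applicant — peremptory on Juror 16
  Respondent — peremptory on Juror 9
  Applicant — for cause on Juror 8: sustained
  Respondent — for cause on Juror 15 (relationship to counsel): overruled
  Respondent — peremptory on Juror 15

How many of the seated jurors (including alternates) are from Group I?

Removed: #1, #2, #6, #8, #9, #10, #11, #13, #15, #16, #18, #19, #20.
Seated (7 incl. alternates): #3, #4, #5, #7, #12, #14, #17.
Of those, in Group I: #4, #5, #12, #14 → 4.

4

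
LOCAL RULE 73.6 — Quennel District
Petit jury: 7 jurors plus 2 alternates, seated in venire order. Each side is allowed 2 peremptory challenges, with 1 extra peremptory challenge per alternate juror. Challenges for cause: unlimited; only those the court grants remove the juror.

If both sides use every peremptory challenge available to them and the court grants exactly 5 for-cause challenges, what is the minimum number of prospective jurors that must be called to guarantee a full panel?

22

Seats to fill: 7 + 2 alternates = 9.
Peremptories: 2 + 1×2 = 4 per side × 2 sides = 8.
For-cause removals: 5.
Minimum venire: 9 + 8 + 5 = 22.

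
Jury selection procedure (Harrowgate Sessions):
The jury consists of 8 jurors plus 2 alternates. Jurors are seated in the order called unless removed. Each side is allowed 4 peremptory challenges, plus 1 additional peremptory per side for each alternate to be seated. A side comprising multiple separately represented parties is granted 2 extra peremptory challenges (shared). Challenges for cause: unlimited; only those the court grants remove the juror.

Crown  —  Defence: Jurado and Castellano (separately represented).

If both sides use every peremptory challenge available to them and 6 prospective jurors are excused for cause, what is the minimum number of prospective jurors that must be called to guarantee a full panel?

30

Seats to fill: 8 + 2 alternates = 10.
Peremptories — Crown: 4 + 1×2 = 6; Defence: 4 + 1×2 + 2 = 8; total 14.
For-cause removals: 6.
Minimum venire: 10 + 14 + 6 = 30.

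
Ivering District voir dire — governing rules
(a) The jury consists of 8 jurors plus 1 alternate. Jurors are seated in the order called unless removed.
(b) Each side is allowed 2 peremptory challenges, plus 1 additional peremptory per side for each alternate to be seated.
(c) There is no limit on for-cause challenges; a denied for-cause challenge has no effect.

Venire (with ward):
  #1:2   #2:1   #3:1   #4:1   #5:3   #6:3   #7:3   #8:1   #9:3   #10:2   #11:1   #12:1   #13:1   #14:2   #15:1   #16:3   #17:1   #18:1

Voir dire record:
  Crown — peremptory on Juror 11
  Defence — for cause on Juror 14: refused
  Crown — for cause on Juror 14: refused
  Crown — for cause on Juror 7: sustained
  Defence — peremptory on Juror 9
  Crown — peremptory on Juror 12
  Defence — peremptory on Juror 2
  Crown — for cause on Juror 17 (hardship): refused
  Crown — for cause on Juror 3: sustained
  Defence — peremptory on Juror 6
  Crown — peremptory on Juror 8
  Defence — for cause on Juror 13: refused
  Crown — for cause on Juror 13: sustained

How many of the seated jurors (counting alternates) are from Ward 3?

2

Removed: #2, #3, #6, #7, #8, #9, #11, #12, #13.
Seated (9 incl. alternates): #1, #4, #5, #10, #14, #15, #16, #17, #18.
Of those, in Ward 3: #5, #16 → 2.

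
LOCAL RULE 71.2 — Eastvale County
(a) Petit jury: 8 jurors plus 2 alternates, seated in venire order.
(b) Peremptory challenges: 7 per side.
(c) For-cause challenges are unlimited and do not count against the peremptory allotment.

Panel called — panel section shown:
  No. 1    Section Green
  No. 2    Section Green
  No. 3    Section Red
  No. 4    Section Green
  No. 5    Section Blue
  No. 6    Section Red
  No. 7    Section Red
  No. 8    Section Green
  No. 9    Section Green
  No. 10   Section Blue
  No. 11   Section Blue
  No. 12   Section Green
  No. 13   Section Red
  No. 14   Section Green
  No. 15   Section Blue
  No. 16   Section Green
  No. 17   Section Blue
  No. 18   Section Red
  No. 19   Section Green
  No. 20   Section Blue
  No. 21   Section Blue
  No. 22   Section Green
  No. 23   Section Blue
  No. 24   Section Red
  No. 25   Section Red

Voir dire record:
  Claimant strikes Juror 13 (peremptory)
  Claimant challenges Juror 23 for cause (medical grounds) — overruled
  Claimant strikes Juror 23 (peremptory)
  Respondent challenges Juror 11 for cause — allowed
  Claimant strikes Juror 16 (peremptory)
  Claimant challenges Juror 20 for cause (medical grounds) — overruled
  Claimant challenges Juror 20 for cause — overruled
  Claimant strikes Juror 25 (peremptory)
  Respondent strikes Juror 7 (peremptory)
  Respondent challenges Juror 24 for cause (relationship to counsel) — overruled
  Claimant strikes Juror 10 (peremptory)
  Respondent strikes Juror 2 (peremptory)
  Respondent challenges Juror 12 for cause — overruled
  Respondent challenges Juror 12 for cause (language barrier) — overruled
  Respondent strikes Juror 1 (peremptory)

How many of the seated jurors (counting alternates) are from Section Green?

5

Removed: #1, #2, #7, #10, #11, #13, #16, #23, #25.
Seated (10 incl. alternates): #3, #4, #5, #6, #8, #9, #12, #14, #15, #17.
Of those, in Section Green: #4, #8, #9, #12, #14 → 5.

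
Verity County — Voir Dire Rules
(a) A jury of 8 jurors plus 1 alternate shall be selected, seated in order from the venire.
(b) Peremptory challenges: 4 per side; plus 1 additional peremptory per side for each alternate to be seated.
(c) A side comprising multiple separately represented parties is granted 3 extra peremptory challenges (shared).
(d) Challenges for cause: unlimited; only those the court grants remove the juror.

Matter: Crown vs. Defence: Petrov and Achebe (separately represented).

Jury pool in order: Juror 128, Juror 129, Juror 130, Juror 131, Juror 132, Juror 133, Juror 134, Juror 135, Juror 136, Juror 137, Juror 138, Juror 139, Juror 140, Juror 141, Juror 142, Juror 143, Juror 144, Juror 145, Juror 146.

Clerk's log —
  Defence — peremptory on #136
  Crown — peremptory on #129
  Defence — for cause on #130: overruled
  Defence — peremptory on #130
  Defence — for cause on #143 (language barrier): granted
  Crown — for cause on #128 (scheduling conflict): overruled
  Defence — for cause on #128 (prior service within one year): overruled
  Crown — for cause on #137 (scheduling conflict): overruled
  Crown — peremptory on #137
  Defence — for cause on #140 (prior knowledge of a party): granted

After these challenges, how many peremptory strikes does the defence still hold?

Defence allotment: 4 base + 1 × 1 alternate + 3 multi-party = 8.
Defence peremptories used: #136, #130 — 2 (for-cause on #130, #143, #128, #140 don't count).
Remaining: 8 − 2 = 6.

6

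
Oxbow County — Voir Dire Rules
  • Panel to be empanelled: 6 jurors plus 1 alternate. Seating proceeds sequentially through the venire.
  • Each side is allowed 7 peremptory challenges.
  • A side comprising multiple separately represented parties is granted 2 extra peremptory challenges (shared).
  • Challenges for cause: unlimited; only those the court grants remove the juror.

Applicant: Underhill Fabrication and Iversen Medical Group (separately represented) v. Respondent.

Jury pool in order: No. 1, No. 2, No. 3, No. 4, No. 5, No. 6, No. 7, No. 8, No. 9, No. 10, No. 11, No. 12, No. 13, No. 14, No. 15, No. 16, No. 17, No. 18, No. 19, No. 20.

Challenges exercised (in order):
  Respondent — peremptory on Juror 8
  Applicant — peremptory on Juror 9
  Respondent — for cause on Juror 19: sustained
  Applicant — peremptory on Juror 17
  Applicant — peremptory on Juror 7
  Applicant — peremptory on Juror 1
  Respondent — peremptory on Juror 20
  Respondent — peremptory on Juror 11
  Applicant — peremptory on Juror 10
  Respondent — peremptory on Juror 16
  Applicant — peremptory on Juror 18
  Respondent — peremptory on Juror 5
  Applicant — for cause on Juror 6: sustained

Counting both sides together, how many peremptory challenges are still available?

5

Applicant allotment: 7 base + 2 multi-party = 9. Respondent allotment: 7.
Applicant peremptories used: #9, #17, #7, #1, #10, #18 — 6 (the for-cause on #6 doesn't count).
Respondent peremptories used: #8, #20, #11, #16, #5 — 5 (the for-cause on #19 doesn't count).
Remaining: (9 − 6) + (7 − 5) = 5.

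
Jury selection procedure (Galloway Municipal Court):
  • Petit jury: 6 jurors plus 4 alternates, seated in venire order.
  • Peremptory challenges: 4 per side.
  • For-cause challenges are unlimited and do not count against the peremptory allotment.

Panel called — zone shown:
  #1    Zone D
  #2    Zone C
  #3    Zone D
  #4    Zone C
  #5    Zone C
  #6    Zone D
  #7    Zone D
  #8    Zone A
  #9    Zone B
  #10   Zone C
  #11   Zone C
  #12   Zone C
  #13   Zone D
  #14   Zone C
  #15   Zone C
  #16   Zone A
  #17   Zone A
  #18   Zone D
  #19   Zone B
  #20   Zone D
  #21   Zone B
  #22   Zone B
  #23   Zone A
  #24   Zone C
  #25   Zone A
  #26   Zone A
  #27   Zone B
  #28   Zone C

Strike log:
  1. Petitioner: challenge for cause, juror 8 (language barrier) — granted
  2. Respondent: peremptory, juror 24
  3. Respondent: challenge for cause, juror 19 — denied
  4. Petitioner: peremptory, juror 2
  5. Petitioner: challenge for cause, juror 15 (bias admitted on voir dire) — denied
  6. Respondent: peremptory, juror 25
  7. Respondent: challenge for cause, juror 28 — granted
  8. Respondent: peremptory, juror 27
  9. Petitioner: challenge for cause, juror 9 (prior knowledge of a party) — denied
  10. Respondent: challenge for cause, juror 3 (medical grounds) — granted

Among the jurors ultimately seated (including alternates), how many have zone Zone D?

4

Removed: #2, #3, #8, #24, #25, #27, #28.
Seated (10 incl. alternates): #1, #4, #5, #6, #7, #9, #10, #11, #12, #13.
Of those, in Zone D: #1, #6, #7, #13 → 4.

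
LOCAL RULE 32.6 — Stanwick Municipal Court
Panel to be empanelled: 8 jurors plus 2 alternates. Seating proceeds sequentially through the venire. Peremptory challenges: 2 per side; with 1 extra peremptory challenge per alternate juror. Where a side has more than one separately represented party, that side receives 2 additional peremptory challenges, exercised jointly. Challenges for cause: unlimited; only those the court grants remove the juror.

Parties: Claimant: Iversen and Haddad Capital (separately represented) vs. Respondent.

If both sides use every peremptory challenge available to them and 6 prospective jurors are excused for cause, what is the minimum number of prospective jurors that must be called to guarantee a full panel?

26

Seats to fill: 8 + 2 alternates = 10.
Peremptories — Claimant: 2 + 1×2 + 2 = 6; Respondent: 2 + 1×2 = 4; total 10.
For-cause removals: 6.
Minimum venire: 10 + 10 + 6 = 26.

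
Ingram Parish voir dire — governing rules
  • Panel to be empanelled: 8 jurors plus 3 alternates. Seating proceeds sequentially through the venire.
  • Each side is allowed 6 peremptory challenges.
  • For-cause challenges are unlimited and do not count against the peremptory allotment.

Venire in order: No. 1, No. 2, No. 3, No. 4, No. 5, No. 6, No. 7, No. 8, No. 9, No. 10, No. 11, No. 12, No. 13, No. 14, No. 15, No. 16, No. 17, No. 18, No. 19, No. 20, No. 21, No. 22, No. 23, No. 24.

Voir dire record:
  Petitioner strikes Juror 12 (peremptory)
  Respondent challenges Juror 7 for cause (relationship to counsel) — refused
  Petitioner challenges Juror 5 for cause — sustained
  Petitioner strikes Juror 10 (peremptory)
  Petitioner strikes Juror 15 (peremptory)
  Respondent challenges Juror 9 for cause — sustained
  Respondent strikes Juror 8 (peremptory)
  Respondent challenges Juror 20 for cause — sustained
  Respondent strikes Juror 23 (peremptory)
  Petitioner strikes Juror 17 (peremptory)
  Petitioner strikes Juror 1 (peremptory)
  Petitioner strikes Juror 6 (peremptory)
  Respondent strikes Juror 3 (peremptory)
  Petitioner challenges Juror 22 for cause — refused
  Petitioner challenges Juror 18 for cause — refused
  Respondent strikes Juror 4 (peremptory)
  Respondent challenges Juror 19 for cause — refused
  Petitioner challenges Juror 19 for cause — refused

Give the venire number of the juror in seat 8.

19

Removed: #1, #3, #4, #5, #6, #8, #9, #10, #12, #15, #17, #20, #23. (#7, #18, #19, #22 stay — for-cause denied.)
Filling seats in venire order through position 8: #2, #7, #11, #13, #14, #16, #18, #19.
So seat 8 is #19.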